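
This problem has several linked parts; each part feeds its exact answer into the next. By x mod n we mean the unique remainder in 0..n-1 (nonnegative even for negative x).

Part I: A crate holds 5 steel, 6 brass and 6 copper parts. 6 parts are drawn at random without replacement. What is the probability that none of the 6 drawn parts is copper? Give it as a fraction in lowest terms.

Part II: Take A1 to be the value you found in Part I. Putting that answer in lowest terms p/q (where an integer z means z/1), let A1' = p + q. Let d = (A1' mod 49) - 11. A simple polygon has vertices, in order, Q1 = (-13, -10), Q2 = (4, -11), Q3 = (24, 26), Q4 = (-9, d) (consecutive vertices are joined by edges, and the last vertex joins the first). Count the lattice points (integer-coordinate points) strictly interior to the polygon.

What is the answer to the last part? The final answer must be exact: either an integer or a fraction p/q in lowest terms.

Part I: total draws C(17,6) = 12376; favorable C(11,6) = 462; P = 33/884; answer 33/884
Part II: A1 = 33/884; threaded value p + q = 917; d = 24; cross terms: (-13*-11 - 4*-10)=183, (4*26 - 24*-11)=368, (24*24 - -9*26)=810, (-9*-10 - -13*24)=402; twice the area = |1763| = 1763; area = 1763/2; boundary points = 1 + 1 + 1 + 2 = 5; strictly interior points = area - boundary/2 + 1 = 880; answer 880

880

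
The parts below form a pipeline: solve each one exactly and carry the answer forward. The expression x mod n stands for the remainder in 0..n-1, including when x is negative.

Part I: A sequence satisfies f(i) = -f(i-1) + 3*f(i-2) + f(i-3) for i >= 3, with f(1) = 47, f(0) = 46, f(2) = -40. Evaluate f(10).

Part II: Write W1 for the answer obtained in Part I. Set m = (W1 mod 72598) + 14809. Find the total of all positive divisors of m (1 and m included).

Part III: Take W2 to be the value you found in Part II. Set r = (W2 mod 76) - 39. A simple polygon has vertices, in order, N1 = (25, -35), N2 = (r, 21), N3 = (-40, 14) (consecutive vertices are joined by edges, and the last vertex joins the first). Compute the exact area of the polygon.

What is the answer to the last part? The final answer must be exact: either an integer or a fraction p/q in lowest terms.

Part I: f(3) = -1*(-40) + 3*(47) + 1*(46) = 227; iterating: f(3)=227, f(4)=-300, f(5)=941, f(6)=-1614, f(7)=4137, f(8)=-8038, f(9)=18835, f(10)=-38812; answer -38812
Part II: W1 = -38812; m = 48595; 48595 = 5 * 9719; sigma = (1 + 5) * (1 + 9719) = 6 * 9720 = 58320; answer 58320
Part III: W2 = 58320; r = -11; cross terms: (25*21 - -11*-35)=140, (-11*14 - -40*21)=686, (-40*-35 - 25*14)=1050; twice the area = |1876| = 1876; area = 938; answer 938

938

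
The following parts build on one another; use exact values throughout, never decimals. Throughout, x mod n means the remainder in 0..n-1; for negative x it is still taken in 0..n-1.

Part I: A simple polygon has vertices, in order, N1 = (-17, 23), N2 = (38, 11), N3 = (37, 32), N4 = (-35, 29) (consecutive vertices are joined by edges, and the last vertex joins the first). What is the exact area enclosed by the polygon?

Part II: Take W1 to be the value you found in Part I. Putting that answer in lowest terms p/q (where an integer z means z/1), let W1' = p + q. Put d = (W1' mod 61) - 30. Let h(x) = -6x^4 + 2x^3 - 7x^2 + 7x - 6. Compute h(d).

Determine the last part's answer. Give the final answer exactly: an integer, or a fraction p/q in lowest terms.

Part I: cross terms: (-17*11 - 38*23)=-1061, (38*32 - 37*11)=809, (37*29 - -35*32)=2193, (-35*23 - -17*29)=-312; twice the area = |1629| = 1629; area = 1629/2; answer 1629/2
Part II: W1 = 1629/2; threaded value p + q = 1631; d = 15; -6*(15)^4 + 2*(15)^3 - 7*(15)^2 + 7*(15)^1 - 6 = (-303750) + (6750) + (-1575) + (105) + (-6) = -298476; answer -298476

-298476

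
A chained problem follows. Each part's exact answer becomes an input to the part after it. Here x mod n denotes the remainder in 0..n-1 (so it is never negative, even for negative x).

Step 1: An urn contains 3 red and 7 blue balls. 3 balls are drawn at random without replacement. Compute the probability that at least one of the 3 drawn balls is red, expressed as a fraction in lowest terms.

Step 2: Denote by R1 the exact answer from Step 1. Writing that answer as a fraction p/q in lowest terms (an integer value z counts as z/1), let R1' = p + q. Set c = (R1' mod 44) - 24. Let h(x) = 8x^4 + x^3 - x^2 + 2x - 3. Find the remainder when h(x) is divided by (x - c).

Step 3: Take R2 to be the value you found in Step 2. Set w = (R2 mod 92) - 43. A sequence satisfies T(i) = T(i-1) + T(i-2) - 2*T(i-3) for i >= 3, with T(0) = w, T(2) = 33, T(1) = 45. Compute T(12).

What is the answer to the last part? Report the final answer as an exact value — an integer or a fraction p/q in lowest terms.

Step 1: total draws C(10,3) = 120; complement C(7,3) = 35; favorable 120 - 35 = 85; P = 17/24; answer 17/24
Step 2: R1 = 17/24; threaded value p + q = 41; c = 17; remainder = value at the root: 8*(17)^4 + 1*(17)^3 - 1*(17)^2 + 2*(17)^1 - 3 = (668168) + (4913) + (-289) + (34) + (-3) = 672823; answer 672823
Step 3: R2 = 672823; w = -16; T(3) = 1*(33) + 1*(45) - 2*(-16) = 110; iterating: T(3)=110, T(4)=53, T(5)=97, T(6)=-70, T(7)=-79, T(8)=-343, T(9)=-282, T(10)=-467, T(11)=-63, T(12)=34; answer 34

34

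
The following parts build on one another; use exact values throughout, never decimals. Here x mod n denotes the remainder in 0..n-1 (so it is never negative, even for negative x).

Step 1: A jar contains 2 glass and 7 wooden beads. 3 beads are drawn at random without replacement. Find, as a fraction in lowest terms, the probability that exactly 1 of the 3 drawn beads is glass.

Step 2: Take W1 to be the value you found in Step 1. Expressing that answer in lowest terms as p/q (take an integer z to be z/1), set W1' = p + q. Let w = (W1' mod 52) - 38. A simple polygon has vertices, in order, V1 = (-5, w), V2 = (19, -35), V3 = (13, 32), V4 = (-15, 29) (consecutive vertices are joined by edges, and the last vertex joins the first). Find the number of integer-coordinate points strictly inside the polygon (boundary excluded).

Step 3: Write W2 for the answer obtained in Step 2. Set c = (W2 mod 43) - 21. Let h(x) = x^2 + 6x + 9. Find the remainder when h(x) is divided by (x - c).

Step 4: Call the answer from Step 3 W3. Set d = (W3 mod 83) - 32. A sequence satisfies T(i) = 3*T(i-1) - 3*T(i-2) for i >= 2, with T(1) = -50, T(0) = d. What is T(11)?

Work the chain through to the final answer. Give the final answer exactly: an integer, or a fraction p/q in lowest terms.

24543

Step 1: total draws C(9,3) = 84; favorable C(2,1)*C(7,2) = 42; P = 1/2; answer 1/2
Step 2: W1 = 1/2; threaded value p + q = 3; w = -35; cross terms: (-5*-35 - 19*-35)=840, (19*32 - 13*-35)=1063, (13*29 - -15*32)=857, (-15*-35 - -5*29)=670; twice the area = |3430| = 3430; area = 1715; boundary points = 24 + 1 + 1 + 2 = 28; strictly interior points = area - boundary/2 + 1 = 1702; answer 1702
Step 3: W2 = 1702; c = 4; remainder = value at the root: 1*(4)^2 + 6*(4)^1 + 9 = (16) + (24) + (9) = 49; answer 49
Step 4: W3 = 49; d = 17; T(2) = 3*(-50) - 3*(17) = -201; iterating: T(2)=-201, T(3)=-453, T(4)=-756, T(5)=-909, T(6)=-459, T(7)=1350, T(8)=5427, T(9)=12231, T(10)=20412, T(11)=24543; answer 24543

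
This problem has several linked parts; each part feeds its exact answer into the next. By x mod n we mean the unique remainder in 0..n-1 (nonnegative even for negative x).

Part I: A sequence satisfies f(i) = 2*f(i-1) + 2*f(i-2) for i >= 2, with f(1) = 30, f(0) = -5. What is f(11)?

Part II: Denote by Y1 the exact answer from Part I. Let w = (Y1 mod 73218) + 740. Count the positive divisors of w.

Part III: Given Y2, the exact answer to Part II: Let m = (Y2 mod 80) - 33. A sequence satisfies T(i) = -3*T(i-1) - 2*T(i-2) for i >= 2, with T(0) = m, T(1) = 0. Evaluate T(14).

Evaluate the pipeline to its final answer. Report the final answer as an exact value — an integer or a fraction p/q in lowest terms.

278494

Part I: f(2) = 2*(30) + 2*(-5) = 50; iterating: f(2)=50, f(3)=160, f(4)=420, f(5)=1160, f(6)=3160, f(7)=8640, f(8)=23600, f(9)=64480, f(10)=176160, f(11)=481280; answer 481280
Part II: Y1 = 481280; w = 42712; 42712 = 2^3 * 19 * 281; number of divisors = (3+1) * (1+1) * (1+1) = 16; answer 16
Part III: Y2 = 16; m = -17; T(2) = -3*(0) - 2*(-17) = 34; iterating: T(2)=34, T(3)=-102, T(4)=238, T(5)=-510, T(6)=1054, T(7)=-2142, T(8)=4318, T(9)=-8670, T(10)=17374, T(11)=-34782, T(12)=69598, T(13)=-139230, T(14)=278494; answer 278494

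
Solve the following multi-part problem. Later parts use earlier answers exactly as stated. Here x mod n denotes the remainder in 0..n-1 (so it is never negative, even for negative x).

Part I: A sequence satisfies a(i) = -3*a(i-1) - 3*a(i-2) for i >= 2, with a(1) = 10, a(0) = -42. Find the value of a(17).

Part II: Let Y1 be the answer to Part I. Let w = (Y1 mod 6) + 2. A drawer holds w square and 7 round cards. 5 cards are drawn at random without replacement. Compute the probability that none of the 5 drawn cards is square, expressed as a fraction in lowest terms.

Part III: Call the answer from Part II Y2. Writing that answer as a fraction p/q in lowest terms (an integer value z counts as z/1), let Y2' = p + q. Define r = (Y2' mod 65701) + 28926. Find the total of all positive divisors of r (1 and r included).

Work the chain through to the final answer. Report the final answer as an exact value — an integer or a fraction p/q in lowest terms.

28934

Part I: a(2) = -3*(10) - 3*(-42) = 96; iterating: a(2)=96, a(3)=-318, a(4)=666, a(5)=-1044, a(6)=1134, a(7)=-270, a(8)=-2592, a(9)=8586, a(10)=-17982, a(11)=28188, a(12)=-30618, a(13)=7290, a(14)=69984, a(15)=-231822, a(16)=485514, a(17)=-761076; answer -761076
Part II: Y1 = -761076; w = 2; total draws C(9,5) = 126; favorable C(7,5) = 21; P = 1/6; answer 1/6
Part III: Y2 = 1/6; threaded value p + q = 7; r = 28933; 28933 is prime, so its only divisors are 1 and 28933; sigma = 1 + 28933 = 28934; answer 28934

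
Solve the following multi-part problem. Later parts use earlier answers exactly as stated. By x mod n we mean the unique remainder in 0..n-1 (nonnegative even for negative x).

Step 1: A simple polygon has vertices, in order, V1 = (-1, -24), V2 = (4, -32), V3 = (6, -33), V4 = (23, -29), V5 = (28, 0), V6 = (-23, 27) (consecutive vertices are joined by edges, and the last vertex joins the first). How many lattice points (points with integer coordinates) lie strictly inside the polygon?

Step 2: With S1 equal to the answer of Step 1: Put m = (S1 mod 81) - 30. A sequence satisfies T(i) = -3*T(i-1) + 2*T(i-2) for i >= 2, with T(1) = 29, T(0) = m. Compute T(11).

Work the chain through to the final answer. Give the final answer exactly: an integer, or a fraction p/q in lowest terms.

Step 1: cross terms: (-1*-32 - 4*-24)=128, (4*-33 - 6*-32)=60, (6*-29 - 23*-33)=585, (23*0 - 28*-29)=812, (28*27 - -23*0)=756, (-23*-24 - -1*27)=579; twice the area = |2920| = 2920; area = 1460; boundary points = 1 + 1 + 1 + 1 + 3 + 1 = 8; strictly interior points = area - boundary/2 + 1 = 1457; answer 1457
Step 2: S1 = 1457; m = 50; T(2) = -3*(29) + 2*(50) = 13; iterating: T(2)=13, T(3)=19, T(4)=-31, T(5)=131, T(6)=-455, T(7)=1627, T(8)=-5791, T(9)=20627, T(10)=-73463, T(11)=261643; answer 261643

261643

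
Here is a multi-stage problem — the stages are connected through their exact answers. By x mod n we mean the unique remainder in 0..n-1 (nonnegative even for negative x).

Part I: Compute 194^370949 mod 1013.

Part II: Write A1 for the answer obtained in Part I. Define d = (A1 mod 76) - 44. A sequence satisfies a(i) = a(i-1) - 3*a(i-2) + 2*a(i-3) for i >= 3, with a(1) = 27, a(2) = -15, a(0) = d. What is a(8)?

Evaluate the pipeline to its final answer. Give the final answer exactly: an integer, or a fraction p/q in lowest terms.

-1135

Part I: squarings mod 1013: 194^1=194, 194^2=155, 194^4=726, 194^8=316, 194^16=582, 194^32=382, 194^64=52, 194^128=678, 194^256=795, 194^512=926, 194^1024=478, 194^2048=559, 194^4096=477, 194^8192=617, 194^16384=814, 194^32768=94, 194^65536=732, 194^131072=960, 194^262144=783; 194^370949 = 194^1 * 194^4 * 194^256 * 194^2048 * 194^8192 * 194^32768 * 194^65536 * 194^262144 = 690 (mod 1013); answer 690
Part II: A1 = 690; d = -38; a(3) = 1*(-15) - 3*(27) + 2*(-38) = -172; iterating: a(3)=-172, a(4)=-73, a(5)=413, a(6)=288, a(7)=-1097, a(8)=-1135; answer -1135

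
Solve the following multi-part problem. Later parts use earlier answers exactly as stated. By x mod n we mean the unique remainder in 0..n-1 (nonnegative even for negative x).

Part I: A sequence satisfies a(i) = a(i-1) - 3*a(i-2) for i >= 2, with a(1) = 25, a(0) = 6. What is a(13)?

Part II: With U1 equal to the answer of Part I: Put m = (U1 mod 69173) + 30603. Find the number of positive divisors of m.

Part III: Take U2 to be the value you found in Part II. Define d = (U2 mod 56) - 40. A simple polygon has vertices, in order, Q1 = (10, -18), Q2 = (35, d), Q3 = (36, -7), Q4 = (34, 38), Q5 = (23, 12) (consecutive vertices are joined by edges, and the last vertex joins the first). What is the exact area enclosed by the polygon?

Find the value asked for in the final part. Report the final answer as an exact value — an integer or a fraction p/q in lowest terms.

1615/2

Part I: a(2) = 1*(25) - 3*(6) = 7; iterating: a(2)=7, a(3)=-68, a(4)=-89, a(5)=115, a(6)=382, a(7)=37, a(8)=-1109, a(9)=-1220, a(10)=2107, a(11)=5767, a(12)=-554, a(13)=-17855; answer -17855
Part II: U1 = -17855; m = 81921; 81921 = 3 * 7 * 47 * 83; number of divisors = (1+1) * (1+1) * (1+1) * (1+1) = 16; answer 16
Part III: U2 = 16; d = -24; cross terms: (10*-24 - 35*-18)=390, (35*-7 - 36*-24)=619, (36*38 - 34*-7)=1606, (34*12 - 23*38)=-466, (23*-18 - 10*12)=-534; twice the area = |1615| = 1615; area = 1615/2; answer 1615/2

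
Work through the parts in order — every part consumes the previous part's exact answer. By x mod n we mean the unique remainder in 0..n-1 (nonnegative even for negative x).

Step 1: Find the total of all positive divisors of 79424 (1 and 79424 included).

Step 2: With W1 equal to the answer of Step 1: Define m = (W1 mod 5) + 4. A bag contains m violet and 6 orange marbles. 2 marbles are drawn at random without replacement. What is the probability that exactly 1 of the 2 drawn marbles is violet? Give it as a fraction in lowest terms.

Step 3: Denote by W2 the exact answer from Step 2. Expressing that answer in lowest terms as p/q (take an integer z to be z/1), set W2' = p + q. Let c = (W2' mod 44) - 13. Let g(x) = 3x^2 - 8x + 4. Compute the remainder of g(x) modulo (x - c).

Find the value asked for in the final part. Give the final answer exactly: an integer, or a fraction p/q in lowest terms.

Step 1: 79424 = 2^6 * 17 * 73; sigma = (1 + 2 + 4 + 8 + 16 + 32 + 64) * (1 + 17) * (1 + 73) = 127 * 18 * 74 = 169164; answer 169164
Step 2: W1 = 169164; m = 8; total draws C(14,2) = 91; favorable C(8,1)*C(6,1) = 48; P = 48/91; answer 48/91
Step 3: W2 = 48/91; threaded value p + q = 139; c = -6; remainder = value at the root: 3*(-6)^2 - 8*(-6)^1 + 4 = (108) + (48) + (4) = 160; answer 160

160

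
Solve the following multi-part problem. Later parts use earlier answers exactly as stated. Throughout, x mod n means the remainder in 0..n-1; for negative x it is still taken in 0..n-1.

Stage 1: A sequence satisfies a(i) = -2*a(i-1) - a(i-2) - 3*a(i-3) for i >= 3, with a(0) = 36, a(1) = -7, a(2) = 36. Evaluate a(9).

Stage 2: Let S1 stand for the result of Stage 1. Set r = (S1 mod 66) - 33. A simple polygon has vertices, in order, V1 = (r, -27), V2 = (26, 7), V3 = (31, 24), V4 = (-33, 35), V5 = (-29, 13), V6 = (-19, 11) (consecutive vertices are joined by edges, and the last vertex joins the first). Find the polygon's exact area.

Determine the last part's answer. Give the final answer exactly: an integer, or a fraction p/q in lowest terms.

Stage 1: a(3) = -2*(36) - 1*(-7) - 3*(36) = -173; iterating: a(3)=-173, a(4)=331, a(5)=-597, a(6)=1382, a(7)=-3160, a(8)=6729, a(9)=-14444; answer -14444
Stage 2: S1 = -14444; r = -23; cross terms: (-23*7 - 26*-27)=541, (26*24 - 31*7)=407, (31*35 - -33*24)=1877, (-33*13 - -29*35)=586, (-29*11 - -19*13)=-72, (-19*-27 - -23*11)=766; twice the area = |4105| = 4105; area = 4105/2; answer 4105/2

4105/2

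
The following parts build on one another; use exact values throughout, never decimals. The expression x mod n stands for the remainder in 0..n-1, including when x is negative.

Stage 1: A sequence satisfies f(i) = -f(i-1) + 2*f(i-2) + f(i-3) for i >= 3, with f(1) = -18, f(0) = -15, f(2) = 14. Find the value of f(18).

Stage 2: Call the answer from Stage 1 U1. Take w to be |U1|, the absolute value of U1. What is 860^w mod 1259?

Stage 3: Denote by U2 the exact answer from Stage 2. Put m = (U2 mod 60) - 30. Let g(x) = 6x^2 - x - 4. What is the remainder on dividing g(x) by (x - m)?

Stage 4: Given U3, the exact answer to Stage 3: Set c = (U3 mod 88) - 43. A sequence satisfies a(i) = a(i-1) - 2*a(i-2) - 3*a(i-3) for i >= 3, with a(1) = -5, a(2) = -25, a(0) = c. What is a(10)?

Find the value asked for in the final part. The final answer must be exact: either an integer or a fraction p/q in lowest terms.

Stage 1: f(3) = -1*(14) + 2*(-18) + 1*(-15) = -65; iterating: f(3)=-65, f(4)=75, f(5)=-191, f(6)=276, f(7)=-583, f(8)=944, f(9)=-1834, f(10)=3139, f(11)=-5863, f(12)=10307, f(13)=-18894, f(14)=33645, f(15)=-61126, f(16)=109522, f(17)=-198129, f(18)=356047; answer 356047
Stage 2: U1 = 356047; w = 356047; squarings mod 1259: 860^1=860, 860^2=567, 860^4=444, 860^8=732, 860^16=749, 860^32=746, 860^64=38, 860^128=185, 860^256=232, 860^512=946, 860^1024=1026, 860^2048=152, 860^4096=442, 860^8192=219, 860^16384=119, 860^32768=312, 860^65536=401, 860^131072=908, 860^262144=1078; 860^356047 = 860^1 * 860^2 * 860^4 * 860^8 * 860^64 * 860^128 * 860^512 * 860^1024 * 860^2048 * 860^8192 * 860^16384 * 860^65536 * 860^262144 = 729 (mod 1259); answer 729
Stage 3: U2 = 729; m = -21; remainder = value at the root: 6*(-21)^2 - 1*(-21)^1 - 4 = (2646) + (21) + (-4) = 2663; answer 2663
Stage 4: U3 = 2663; c = -20; a(3) = 1*(-25) - 2*(-5) - 3*(-20) = 45; iterating: a(3)=45, a(4)=110, a(5)=95, a(6)=-260, a(7)=-780, a(8)=-545, a(9)=1795, a(10)=5225; answer 5225

5225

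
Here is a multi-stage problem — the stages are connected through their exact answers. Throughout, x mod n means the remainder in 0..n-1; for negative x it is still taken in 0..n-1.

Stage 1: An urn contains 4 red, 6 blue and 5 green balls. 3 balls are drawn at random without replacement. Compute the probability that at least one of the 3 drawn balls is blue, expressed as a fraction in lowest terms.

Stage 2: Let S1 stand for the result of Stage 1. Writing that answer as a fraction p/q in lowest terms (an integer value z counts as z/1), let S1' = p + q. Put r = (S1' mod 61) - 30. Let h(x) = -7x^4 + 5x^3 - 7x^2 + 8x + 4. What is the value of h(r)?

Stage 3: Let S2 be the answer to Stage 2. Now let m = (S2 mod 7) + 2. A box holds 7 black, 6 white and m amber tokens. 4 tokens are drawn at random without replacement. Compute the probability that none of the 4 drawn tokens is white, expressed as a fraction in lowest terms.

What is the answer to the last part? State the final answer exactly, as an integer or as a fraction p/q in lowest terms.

Stage 1: total draws C(15,3) = 455; complement C(9,3) = 84; favorable 455 - 84 = 371; P = 53/65; answer 53/65
Stage 2: S1 = 53/65; threaded value p + q = 118; r = 27; -7*(27)^4 + 5*(27)^3 - 7*(27)^2 + 8*(27)^1 + 4 = (-3720087) + (98415) + (-5103) + (216) + (4) = -3626555; answer -3626555
Stage 3: S2 = -3626555; m = 7; total draws C(20,4) = 4845; favorable C(14,4) = 1001; P = 1001/4845; answer 1001/4845

1001/4845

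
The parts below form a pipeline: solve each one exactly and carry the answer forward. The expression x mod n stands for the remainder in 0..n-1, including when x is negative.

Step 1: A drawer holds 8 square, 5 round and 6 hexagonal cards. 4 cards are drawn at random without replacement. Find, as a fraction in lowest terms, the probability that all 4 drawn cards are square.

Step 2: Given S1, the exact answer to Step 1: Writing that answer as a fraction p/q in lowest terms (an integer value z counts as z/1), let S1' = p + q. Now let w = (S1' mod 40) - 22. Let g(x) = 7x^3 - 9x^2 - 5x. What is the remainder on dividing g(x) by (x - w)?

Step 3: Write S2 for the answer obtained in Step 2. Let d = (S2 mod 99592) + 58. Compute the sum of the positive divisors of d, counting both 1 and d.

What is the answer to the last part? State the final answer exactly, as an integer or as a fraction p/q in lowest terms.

124416

Step 1: total draws C(19,4) = 3876; favorable C(8,4) = 70; P = 35/1938; answer 35/1938
Step 2: S1 = 35/1938; threaded value p + q = 1973; w = -9; remainder = value at the root: 7*(-9)^3 - 9*(-9)^2 - 5*(-9)^1 = (-5103) + (-729) + (45) = -5787; answer -5787
Step 3: S2 = -5787; d = 93863; 93863 = 7 * 11 * 23 * 53; sigma = (1 + 7) * (1 + 11) * (1 + 23) * (1 + 53) = 8 * 12 * 24 * 54 = 124416; answer 124416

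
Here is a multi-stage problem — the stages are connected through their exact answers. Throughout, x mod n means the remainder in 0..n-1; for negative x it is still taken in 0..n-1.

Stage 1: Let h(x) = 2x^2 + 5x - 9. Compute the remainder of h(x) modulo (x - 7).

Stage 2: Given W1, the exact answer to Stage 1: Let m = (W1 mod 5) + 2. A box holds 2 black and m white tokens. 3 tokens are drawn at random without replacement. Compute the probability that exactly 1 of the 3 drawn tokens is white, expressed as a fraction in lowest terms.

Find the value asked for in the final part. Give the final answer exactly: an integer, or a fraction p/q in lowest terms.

Stage 1: remainder = value at the root: 2*(7)^2 + 5*(7)^1 - 9 = (98) + (35) + (-9) = 124; answer 124
Stage 2: W1 = 124; m = 6; total draws C(8,3) = 56; favorable C(6,1)*C(2,2) = 6; P = 3/28; answer 3/28

3/28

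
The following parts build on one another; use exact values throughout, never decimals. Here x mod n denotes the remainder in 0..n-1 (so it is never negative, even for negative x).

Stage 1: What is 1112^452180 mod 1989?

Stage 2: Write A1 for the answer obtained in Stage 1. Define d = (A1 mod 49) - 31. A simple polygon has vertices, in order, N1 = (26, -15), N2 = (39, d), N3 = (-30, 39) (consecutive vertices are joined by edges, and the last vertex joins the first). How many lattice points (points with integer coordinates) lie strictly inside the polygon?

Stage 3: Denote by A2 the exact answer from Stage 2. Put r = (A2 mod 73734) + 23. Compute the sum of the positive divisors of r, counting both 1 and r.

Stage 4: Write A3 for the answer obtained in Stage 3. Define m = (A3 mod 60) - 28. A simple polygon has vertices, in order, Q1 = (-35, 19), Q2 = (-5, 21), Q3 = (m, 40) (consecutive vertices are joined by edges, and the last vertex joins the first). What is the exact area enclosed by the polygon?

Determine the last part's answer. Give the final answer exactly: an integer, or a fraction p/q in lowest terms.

Stage 1: squarings mod 1989: 1112^1=1112, 1112^2=1375, 1112^4=1075, 1112^8=16, 1112^16=256, 1112^32=1888, 1112^64=256, 1112^128=1888, 1112^256=256, 1112^512=1888, 1112^1024=256, 1112^2048=1888, 1112^4096=256, 1112^8192=1888, 1112^16384=256, 1112^32768=1888, 1112^65536=256, 1112^131072=1888, 1112^262144=256; 1112^452180 = 1112^4 * 1112^16 * 1112^64 * 1112^512 * 1112^1024 * 1112^8192 * 1112^16384 * 1112^32768 * 1112^131072 * 1112^262144 = 718 (mod 1989); answer 718
Stage 2: A1 = 718; d = 1; cross terms: (26*1 - 39*-15)=611, (39*39 - -30*1)=1551, (-30*-15 - 26*39)=-564; twice the area = |1598| = 1598; area = 799; boundary points = 1 + 1 + 2 = 4; strictly interior points = area - boundary/2 + 1 = 798; answer 798
Stage 3: A2 = 798; r = 821; 821 is prime, so its only divisors are 1 and 821; sigma = 1 + 821 = 822; answer 822
Stage 4: A3 = 822; m = 14; cross terms: (-35*21 - -5*19)=-640, (-5*40 - 14*21)=-494, (14*19 - -35*40)=1666; twice the area = |532| = 532; area = 266; answer 266

266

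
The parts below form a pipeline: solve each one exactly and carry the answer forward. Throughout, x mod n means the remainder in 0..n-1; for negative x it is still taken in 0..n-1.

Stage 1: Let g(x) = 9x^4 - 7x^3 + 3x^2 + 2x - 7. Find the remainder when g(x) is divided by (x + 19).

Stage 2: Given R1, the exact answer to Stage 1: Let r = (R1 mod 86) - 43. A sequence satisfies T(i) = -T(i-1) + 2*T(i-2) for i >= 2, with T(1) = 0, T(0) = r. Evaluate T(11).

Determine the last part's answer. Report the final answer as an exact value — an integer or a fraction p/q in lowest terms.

-6138

Stage 1: remainder = value at the root: 9*(-19)^4 - 7*(-19)^3 + 3*(-19)^2 + 2*(-19)^1 - 7 = (1172889) + (48013) + (1083) + (-38) + (-7) = 1221940; answer 1221940
Stage 2: R1 = 1221940; r = 9; T(2) = -1*(0) + 2*(9) = 18; iterating: T(2)=18, T(3)=-18, T(4)=54, T(5)=-90, T(6)=198, T(7)=-378, T(8)=774, T(9)=-1530, T(10)=3078, T(11)=-6138; answer -6138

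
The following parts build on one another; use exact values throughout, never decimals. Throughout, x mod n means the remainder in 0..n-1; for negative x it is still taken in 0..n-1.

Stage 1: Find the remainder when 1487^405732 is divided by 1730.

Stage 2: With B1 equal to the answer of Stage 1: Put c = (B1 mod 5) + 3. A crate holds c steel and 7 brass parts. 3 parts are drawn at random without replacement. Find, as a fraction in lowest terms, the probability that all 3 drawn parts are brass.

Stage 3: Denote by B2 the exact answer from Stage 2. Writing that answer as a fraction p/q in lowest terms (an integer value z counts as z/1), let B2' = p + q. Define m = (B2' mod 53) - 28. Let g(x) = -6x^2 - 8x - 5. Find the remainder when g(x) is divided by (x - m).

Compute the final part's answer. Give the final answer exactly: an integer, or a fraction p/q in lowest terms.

-965

Stage 1: squarings mod 1730: 1487^1=1487, 1487^2=229, 1487^4=541, 1487^8=311, 1487^16=1571, 1487^32=1061, 1487^64=1221, 1487^128=1311, 1487^256=831, 1487^512=291, 1487^1024=1641, 1487^2048=1001, 1487^4096=331, 1487^8192=571, 1487^16384=801, 1487^32768=1501, 1487^65536=541, 1487^131072=311, 1487^262144=1571; 1487^405732 = 1487^4 * 1487^32 * 1487^64 * 1487^128 * 1487^4096 * 1487^8192 * 1487^131072 * 1487^262144 = 1001 (mod 1730); answer 1001
Stage 2: B1 = 1001; c = 4; total draws C(11,3) = 165; favorable C(7,3) = 35; P = 7/33; answer 7/33
Stage 3: B2 = 7/33; threaded value p + q = 40; m = 12; remainder = value at the root: -6*(12)^2 - 8*(12)^1 - 5 = (-864) + (-96) + (-5) = -965; answer -965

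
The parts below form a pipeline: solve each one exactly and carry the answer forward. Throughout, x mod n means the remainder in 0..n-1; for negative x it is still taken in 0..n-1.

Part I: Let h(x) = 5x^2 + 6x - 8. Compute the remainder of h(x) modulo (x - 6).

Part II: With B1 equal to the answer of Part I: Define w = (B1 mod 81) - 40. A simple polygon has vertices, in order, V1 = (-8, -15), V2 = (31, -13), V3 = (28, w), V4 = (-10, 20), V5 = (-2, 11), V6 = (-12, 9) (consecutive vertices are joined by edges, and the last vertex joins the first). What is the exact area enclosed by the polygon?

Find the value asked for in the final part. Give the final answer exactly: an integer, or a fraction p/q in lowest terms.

Part I: remainder = value at the root: 5*(6)^2 + 6*(6)^1 - 8 = (180) + (36) + (-8) = 208; answer 208
Part II: B1 = 208; w = 6; cross terms: (-8*-13 - 31*-15)=569, (31*6 - 28*-13)=550, (28*20 - -10*6)=620, (-10*11 - -2*20)=-70, (-2*9 - -12*11)=114, (-12*-15 - -8*9)=252; twice the area = |2035| = 2035; area = 2035/2; answer 2035/2

2035/2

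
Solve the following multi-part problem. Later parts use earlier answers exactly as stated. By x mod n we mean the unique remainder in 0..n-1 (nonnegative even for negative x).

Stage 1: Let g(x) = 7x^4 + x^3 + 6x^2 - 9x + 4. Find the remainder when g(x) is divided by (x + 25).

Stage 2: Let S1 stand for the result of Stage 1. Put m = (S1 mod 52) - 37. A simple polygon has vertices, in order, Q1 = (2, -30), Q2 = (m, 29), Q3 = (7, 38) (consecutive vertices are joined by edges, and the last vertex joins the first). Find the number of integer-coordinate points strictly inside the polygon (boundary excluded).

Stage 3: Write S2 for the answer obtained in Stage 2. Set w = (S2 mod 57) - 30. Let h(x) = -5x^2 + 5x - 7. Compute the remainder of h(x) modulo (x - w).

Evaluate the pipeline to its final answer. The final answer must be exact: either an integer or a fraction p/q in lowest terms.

-67

Stage 1: remainder = value at the root: 7*(-25)^4 + 1*(-25)^3 + 6*(-25)^2 - 9*(-25)^1 + 4 = (2734375) + (-15625) + (3750) + (225) + (4) = 2722729; answer 2722729
Stage 2: S1 = 2722729; m = -28; cross terms: (2*29 - -28*-30)=-782, (-28*38 - 7*29)=-1267, (7*-30 - 2*38)=-286; twice the area = |-2335| = 2335; area = 2335/2; boundary points = 1 + 1 + 1 = 3; strictly interior points = area - boundary/2 + 1 = 1167; answer 1167
Stage 3: S2 = 1167; w = -3; remainder = value at the root: -5*(-3)^2 + 5*(-3)^1 - 7 = (-45) + (-15) + (-7) = -67; answer -67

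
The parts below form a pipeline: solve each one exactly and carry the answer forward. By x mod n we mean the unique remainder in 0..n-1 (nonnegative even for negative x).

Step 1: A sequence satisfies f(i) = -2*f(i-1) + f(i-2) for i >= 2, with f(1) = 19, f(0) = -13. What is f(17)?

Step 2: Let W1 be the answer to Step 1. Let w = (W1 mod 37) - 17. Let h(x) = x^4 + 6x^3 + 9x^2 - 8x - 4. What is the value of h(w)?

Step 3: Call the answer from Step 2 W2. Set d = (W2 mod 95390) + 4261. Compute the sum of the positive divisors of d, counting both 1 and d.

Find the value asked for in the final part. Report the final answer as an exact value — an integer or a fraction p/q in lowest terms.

12480

Step 1: f(2) = -2*(19) + 1*(-13) = -51; iterating: f(2)=-51, f(3)=121, f(4)=-293, f(5)=707, f(6)=-1707, f(7)=4121, f(8)=-9949, f(9)=24019, f(10)=-57987, f(11)=139993, f(12)=-337973, f(13)=815939, f(14)=-1969851, f(15)=4755641, f(16)=-11481133, f(17)=27717907; answer 27717907
Step 2: W1 = 27717907; w = 6; 1*(6)^4 + 6*(6)^3 + 9*(6)^2 - 8*(6)^1 - 4 = (1296) + (1296) + (324) + (-48) + (-4) = 2864; answer 2864
Step 3: W2 = 2864; d = 7125; 7125 = 3 * 5^3 * 19; sigma = (1 + 3) * (1 + 5 + 25 + 125) * (1 + 19) = 4 * 156 * 20 = 12480; answer 12480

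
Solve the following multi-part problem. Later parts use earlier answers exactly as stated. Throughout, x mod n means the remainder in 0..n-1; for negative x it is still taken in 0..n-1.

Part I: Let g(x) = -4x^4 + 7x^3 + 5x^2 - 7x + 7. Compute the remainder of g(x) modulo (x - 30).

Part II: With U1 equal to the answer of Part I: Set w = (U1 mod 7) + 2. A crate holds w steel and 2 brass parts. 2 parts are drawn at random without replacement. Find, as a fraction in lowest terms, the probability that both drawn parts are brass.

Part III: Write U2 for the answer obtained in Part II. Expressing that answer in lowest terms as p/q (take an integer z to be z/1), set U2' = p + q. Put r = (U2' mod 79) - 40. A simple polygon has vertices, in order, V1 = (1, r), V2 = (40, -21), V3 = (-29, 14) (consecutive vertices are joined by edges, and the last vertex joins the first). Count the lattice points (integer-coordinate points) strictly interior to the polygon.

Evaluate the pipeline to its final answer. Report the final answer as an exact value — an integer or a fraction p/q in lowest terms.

60

Part I: remainder = value at the root: -4*(30)^4 + 7*(30)^3 + 5*(30)^2 - 7*(30)^1 + 7 = (-3240000) + (189000) + (4500) + (-210) + (7) = -3046703; answer -3046703
Part II: U1 = -3046703; w = 7; total draws C(9,2) = 36; favorable C(2,2) = 1; P = 1/36; answer 1/36
Part III: U2 = 1/36; threaded value p + q = 37; r = -3; cross terms: (1*-21 - 40*-3)=99, (40*14 - -29*-21)=-49, (-29*-3 - 1*14)=73; twice the area = |123| = 123; area = 123/2; boundary points = 3 + 1 + 1 = 5; strictly interior points = area - boundary/2 + 1 = 60; answer 60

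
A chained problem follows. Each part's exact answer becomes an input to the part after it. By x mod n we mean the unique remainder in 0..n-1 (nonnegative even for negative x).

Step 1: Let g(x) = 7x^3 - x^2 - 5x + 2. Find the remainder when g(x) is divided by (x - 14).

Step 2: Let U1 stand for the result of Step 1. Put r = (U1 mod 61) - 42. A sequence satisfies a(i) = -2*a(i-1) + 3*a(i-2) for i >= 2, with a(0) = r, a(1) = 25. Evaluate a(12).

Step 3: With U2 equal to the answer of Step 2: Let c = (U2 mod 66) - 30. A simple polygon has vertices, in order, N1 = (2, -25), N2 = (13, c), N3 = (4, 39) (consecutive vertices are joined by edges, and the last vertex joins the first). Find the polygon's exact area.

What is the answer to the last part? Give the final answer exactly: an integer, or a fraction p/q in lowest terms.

299

Step 1: remainder = value at the root: 7*(14)^3 - 1*(14)^2 - 5*(14)^1 + 2 = (19208) + (-196) + (-70) + (2) = 18944; answer 18944
Step 2: U1 = 18944; r = -8; a(2) = -2*(25) + 3*(-8) = -74; iterating: a(2)=-74, a(3)=223, a(4)=-668, a(5)=2005, a(6)=-6014, a(7)=18043, a(8)=-54128, a(9)=162385, a(10)=-487154, a(11)=1461463, a(12)=-4384388; answer -4384388
Step 3: U2 = -4384388; c = 28; cross terms: (2*28 - 13*-25)=381, (13*39 - 4*28)=395, (4*-25 - 2*39)=-178; twice the area = |598| = 598; area = 299; answer 299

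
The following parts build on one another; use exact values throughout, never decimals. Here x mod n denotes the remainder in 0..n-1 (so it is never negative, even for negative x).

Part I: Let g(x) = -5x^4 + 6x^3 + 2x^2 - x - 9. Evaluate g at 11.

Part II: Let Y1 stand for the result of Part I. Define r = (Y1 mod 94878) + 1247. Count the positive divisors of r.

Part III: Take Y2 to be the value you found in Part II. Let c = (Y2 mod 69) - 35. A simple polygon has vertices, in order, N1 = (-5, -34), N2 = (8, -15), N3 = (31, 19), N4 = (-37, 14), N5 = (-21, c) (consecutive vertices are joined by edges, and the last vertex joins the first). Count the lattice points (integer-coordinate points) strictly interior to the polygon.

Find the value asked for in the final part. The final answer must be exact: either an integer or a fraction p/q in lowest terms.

Part I: -5*(11)^4 + 6*(11)^3 + 2*(11)^2 - 1*(11)^1 - 9 = (-73205) + (7986) + (242) + (-11) + (-9) = -64997; answer -64997
Part II: Y1 = -64997; r = 31128; 31128 = 2^3 * 3 * 1297; number of divisors = (3+1) * (1+1) * (1+1) = 16; answer 16
Part III: Y2 = 16; c = -19; cross terms: (-5*-15 - 8*-34)=347, (8*19 - 31*-15)=617, (31*14 - -37*19)=1137, (-37*-19 - -21*14)=997, (-21*-34 - -5*-19)=619; twice the area = |3717| = 3717; area = 3717/2; boundary points = 1 + 1 + 1 + 1 + 1 = 5; strictly interior points = area - boundary/2 + 1 = 1857; answer 1857

1857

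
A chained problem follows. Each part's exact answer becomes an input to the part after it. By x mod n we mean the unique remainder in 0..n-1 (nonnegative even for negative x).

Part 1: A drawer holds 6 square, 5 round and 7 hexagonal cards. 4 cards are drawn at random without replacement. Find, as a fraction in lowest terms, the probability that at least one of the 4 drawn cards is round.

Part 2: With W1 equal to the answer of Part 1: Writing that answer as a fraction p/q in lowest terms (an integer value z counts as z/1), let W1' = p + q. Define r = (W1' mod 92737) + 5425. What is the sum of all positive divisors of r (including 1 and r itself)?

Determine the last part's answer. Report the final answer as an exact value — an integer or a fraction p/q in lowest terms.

Part 1: total draws C(18,4) = 3060; complement C(13,4) = 715; favorable 3060 - 715 = 2345; P = 469/612; answer 469/612
Part 2: W1 = 469/612; threaded value p + q = 1081; r = 6506; 6506 = 2 * 3253; sigma = (1 + 2) * (1 + 3253) = 3 * 3254 = 9762; answer 9762

9762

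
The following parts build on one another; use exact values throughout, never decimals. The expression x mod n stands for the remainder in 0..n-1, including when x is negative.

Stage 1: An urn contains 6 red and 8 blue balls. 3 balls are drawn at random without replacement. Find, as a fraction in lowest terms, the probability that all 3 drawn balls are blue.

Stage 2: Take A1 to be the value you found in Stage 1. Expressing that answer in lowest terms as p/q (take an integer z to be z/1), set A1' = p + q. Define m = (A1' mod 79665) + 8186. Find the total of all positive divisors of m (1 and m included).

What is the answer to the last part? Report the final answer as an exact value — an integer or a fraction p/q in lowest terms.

Stage 1: total draws C(14,3) = 364; favorable C(8,3) = 56; P = 2/13; answer 2/13
Stage 2: A1 = 2/13; threaded value p + q = 15; m = 8201; 8201 = 59 * 139; sigma = (1 + 59) * (1 + 139) = 60 * 140 = 8400; answer 8400

8400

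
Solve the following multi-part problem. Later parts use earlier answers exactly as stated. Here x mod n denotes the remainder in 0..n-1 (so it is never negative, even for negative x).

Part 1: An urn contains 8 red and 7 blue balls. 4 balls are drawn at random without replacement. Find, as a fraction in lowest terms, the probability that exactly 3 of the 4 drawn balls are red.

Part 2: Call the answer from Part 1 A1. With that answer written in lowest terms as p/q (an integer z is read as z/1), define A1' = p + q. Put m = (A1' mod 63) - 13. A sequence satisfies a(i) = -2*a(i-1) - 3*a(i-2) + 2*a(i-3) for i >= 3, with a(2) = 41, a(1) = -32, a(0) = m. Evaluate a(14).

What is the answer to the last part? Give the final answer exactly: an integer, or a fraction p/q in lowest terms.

Part 1: total draws C(15,4) = 1365; favorable C(8,3)*C(7,1) = 392; P = 56/195; answer 56/195
Part 2: A1 = 56/195; threaded value p + q = 251; m = 49; a(3) = -2*(41) - 3*(-32) + 2*(49) = 112; iterating: a(3)=112, a(4)=-411, a(5)=568, a(6)=321, a(7)=-3168, a(8)=6509, a(9)=-2872, a(10)=-20119, a(11)=61872, a(12)=-69131, a(13)=-87592, a(14)=506321; answer 506321

506321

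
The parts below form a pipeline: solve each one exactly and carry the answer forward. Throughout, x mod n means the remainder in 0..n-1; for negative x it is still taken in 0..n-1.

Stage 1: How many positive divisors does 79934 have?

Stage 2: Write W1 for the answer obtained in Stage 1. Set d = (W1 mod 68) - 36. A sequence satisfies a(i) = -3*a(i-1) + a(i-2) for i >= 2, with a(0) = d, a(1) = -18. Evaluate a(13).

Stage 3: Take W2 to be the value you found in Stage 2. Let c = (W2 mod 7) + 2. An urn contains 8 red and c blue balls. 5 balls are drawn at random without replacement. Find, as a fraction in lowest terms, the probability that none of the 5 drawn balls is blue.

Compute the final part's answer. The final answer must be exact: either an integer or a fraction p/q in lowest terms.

Stage 1: 79934 = 2 * 17 * 2351; number of divisors = (1+1) * (1+1) * (1+1) = 8; answer 8
Stage 2: W1 = 8; d = -28; a(2) = -3*(-18) + 1*(-28) = 26; iterating: a(2)=26, a(3)=-96, a(4)=314, a(5)=-1038, a(6)=3428, a(7)=-11322, a(8)=37394, a(9)=-123504, a(10)=407906, a(11)=-1347222, a(12)=4449572, a(13)=-14695938; answer -14695938
Stage 3: W2 = -14695938; c = 4; total draws C(12,5) = 792; favorable C(8,5) = 56; P = 7/99; answer 7/99

7/99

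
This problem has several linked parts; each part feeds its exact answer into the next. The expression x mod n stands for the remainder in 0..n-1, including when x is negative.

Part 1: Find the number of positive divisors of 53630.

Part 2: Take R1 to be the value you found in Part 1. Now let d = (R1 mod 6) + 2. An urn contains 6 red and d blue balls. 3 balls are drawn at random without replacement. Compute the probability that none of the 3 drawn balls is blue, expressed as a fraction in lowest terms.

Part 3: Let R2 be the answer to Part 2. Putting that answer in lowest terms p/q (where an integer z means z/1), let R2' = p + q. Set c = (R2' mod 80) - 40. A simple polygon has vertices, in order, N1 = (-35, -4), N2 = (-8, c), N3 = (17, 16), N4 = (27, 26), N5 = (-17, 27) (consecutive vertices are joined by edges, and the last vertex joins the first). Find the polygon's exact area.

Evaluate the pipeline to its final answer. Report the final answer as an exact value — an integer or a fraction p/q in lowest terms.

Part 1: 53630 = 2 * 5 * 31 * 173; number of divisors = (1+1) * (1+1) * (1+1) * (1+1) = 16; answer 16
Part 2: R1 = 16; d = 6; total draws C(12,3) = 220; favorable C(6,3) = 20; P = 1/11; answer 1/11
Part 3: R2 = 1/11; threaded value p + q = 12; c = -28; cross terms: (-35*-28 - -8*-4)=948, (-8*16 - 17*-28)=348, (17*26 - 27*16)=10, (27*27 - -17*26)=1171, (-17*-4 - -35*27)=1013; twice the area = |3490| = 3490; area = 1745; answer 1745

1745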